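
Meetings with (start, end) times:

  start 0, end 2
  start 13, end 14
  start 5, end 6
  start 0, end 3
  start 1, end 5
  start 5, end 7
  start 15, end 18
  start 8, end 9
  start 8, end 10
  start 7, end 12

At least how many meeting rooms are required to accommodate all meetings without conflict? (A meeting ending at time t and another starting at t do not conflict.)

3

The answer is the maximum number of intervals overlapping at any instant.
starts: [0, 0, 1, 5, 5, 7, 8, 8, 13, 15]
ends:   [2, 3, 5, 6, 7, 9, 10, 12, 14, 18]
s0→1 s0→2 s1→3  — peak 3.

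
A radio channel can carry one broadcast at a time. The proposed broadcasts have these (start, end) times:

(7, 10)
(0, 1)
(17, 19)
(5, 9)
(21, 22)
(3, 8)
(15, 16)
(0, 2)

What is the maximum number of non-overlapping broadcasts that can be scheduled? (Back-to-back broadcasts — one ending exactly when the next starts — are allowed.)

By end time: (0,1), (0,2), (3,8), (5,9), (7,10), (15,16), (17,19), (21,22).
Pick (0,1); next start ≥ 1 → (3,8); next start ≥ 8 → (15,16); next start ≥ 16 → (17,19); next start ≥ 19 → (21,22).
Selected 5 broadcasts.

5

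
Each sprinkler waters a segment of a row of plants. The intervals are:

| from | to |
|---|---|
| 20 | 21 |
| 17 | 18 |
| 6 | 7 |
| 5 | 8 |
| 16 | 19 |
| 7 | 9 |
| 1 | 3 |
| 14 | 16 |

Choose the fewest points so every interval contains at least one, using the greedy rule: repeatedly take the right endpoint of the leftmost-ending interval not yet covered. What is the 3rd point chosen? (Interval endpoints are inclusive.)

By right end: [1,3]  [6,7]  [5,8]  [7,9]  [14,16]  [17,18]  [16,19]  [20,21]
[1,3] uncovered → point at 3; [6,7] uncovered → point at 7; [14,16] uncovered → point at 16; [17,18] uncovered → point at 18; [20,21] uncovered → point at 21.
Points: 3, 7, 16, 18, 21 (5 total).

16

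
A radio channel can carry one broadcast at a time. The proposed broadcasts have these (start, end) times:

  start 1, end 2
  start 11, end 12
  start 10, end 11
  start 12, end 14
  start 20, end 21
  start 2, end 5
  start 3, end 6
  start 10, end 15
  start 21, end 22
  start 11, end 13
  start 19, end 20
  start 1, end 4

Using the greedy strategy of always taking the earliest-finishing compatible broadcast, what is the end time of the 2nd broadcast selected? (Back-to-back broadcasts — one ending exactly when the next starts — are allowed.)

5

By end time: (1,2), (1,4), (2,5), (3,6), (10,11), (11,12), (11,13), (12,14), (10,15), (19,20), (20,21), (21,22).
Pick (1,2); next start ≥ 2 → (2,5); next start ≥ 5 → (10,11); next start ≥ 11 → (11,12); next start ≥ 12 → (12,14); next start ≥ 14 → (19,20); next start ≥ 20 → (20,21); next start ≥ 21 → (21,22).
Selected: (1,2) (2,5) (10,11) (11,12) (12,14) (19,20) (20,21) (21,22)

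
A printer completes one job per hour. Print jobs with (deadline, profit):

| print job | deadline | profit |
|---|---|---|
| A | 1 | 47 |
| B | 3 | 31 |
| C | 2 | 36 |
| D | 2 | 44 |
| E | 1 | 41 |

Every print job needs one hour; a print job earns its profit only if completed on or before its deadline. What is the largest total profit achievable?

Profit order: A=47 D=44 E=41 C=36 B=31
Assign: A→slot 1, D→slot 2, E skipped, C skipped, B→slot 3.
Slots: [1:A] [2:D] [3:B]
Profit = 47 + 44 + 31 = 122

122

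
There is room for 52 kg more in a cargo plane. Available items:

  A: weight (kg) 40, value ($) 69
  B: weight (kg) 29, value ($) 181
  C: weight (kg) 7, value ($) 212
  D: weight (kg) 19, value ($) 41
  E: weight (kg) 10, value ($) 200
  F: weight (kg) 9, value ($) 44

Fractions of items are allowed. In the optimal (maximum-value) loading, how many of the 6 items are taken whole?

3

Sort by value per unit weight and fill in that order.
Ratios (sorted): C 30.29, E 20.00, B 6.24, F 4.89, D 2.16, A 1.73
take C (7 @ 212); take E (10 @ 200); take B (29 @ 181); take 6/9 of F → 29.33. Capacity used 52/52.
3 item(s) taken whole; one partial (take 6/9 of F).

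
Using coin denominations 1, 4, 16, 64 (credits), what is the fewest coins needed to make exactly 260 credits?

Use the largest denomination that fits, subtract, and repeat.
260 − 4×64→4 − 1×4→0
Total coins = 4 + 1 = 5

5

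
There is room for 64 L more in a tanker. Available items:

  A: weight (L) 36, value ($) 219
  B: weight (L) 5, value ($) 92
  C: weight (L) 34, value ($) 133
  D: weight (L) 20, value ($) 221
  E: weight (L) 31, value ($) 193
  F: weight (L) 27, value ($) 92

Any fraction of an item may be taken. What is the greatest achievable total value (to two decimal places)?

Sort by value per unit weight and fill in that order.
Ratios (sorted): B 18.40, D 11.05, E 6.23, A 6.08, C 3.91, F 3.41
take B (5 @ 92); take D (20 @ 221); take E (31 @ 193); take 8/36 of A → 48.67. Capacity used 64/64.
Total value = 554.67

554.67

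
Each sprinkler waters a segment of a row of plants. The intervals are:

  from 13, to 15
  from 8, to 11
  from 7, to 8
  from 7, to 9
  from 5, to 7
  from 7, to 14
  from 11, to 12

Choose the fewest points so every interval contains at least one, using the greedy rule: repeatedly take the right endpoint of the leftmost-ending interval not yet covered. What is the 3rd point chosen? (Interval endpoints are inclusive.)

Process intervals by earliest right end; each time one isn't hit yet, stab at its right endpoint.
Sorted: [5,7] [7,8] [7,9] [8,11] [11,12] [7,14] [13,15]
{[5,7],[7,8],[7,9]} hit by 7; {[8,11],[11,12],[7,14]} hit by 11; {[13,15]} hit by 15.
Points: 7, 11, 15 (3 total).

15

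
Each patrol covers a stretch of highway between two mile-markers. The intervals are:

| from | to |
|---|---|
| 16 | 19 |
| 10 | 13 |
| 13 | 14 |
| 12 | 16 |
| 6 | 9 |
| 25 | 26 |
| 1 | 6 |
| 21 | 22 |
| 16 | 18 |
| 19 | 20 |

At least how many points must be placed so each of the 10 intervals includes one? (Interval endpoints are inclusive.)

By right end: [1,6]  [6,9]  [10,13]  [13,14]  [12,16]  [16,18]  [16,19]  [19,20]  [21,22]  [25,26]
[1,6] uncovered → point at 6; [10,13] uncovered → point at 13; [16,18] uncovered → point at 18; [19,20] uncovered → point at 20; [21,22] uncovered → point at 22; [25,26] uncovered → point at 26.
Points: 6, 13, 18, 20, 22, 26 (6 total).

6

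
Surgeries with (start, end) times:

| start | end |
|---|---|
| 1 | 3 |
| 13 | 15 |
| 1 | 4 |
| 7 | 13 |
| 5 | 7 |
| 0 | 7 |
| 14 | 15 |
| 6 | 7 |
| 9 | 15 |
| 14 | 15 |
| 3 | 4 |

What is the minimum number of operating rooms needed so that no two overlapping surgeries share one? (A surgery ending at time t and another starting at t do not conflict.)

4

starts: [0, 1, 1, 3, 5, 6, 7, 9, 13, 14, 14]
ends:   [3, 4, 4, 7, 7, 7, 13, 15, 15, 15, 15]
s0→1 s1→2 s1→3 e3→2 s3→3 e4→2 e4→1 s5→2 s6→3 e7→2 e7→1 e7→0 s7→1 s9→2 e13→1 s13→2 s14→3 s14→4  — peak 4.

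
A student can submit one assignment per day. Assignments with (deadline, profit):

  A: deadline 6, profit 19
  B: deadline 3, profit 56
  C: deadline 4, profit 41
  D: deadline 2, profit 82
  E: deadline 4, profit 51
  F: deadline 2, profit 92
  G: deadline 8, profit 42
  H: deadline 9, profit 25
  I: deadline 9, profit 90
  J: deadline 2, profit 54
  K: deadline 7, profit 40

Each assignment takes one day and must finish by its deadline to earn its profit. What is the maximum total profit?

497

Take jobs in profit order; each goes to the latest open slot no later than its deadline.
By profit: F(d2,92), I(d9,90), D(d2,82), B(d3,56), J(d2,54), E(d4,51), G(d8,42), C(d4,41), K(d7,40), H(d9,25), A(d6,19)
F→slot 2; I→slot 9; D→slot 1; B→slot 3; J skipped; E→slot 4; G→slot 8; C skipped; K→slot 7; H→slot 6; A→slot 5.
Profit = 82 + 92 + 56 + 51 + 19 + 25 + 40 + 42 + 90 = 497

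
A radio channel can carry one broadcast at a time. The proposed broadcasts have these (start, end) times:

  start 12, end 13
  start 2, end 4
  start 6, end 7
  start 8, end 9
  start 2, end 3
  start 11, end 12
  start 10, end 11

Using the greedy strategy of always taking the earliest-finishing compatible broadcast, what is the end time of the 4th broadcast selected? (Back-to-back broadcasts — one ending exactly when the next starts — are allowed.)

11

By end time: (2,3), (2,4), (6,7), (8,9), (10,11), (11,12), (12,13).
Pick (2,3); next start ≥ 3 → (6,7); next start ≥ 7 → (8,9); next start ≥ 9 → (10,11); next start ≥ 11 → (11,12); next start ≥ 12 → (12,13).
Selected: (2,3) (6,7) (8,9) (10,11) (11,12) (12,13)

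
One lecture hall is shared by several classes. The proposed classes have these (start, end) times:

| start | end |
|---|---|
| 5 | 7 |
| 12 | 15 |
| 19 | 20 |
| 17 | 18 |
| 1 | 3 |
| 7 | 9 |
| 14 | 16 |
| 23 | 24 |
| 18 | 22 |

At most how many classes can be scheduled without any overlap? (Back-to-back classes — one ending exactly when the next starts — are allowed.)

Order by finish time; keep every interval that doesn't clash with the previous kept one.
By end time: (1,3), (5,7), (7,9), (12,15), (14,16), (17,18), (19,20), (18,22), (23,24).
Pick (1,3); next start ≥ 3 → (5,7); next start ≥ 7 → (7,9); next start ≥ 9 → (12,15); next start ≥ 15 → (17,18); next start ≥ 18 → (19,20); next start ≥ 20 → (23,24).
Selected 7 classes.

7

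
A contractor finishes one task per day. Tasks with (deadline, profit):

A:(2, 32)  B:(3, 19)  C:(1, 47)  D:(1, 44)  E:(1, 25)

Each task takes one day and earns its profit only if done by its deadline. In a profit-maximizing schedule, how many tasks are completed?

Take jobs in profit order; each goes to the latest open slot no later than its deadline.
Profit order: C=47 D=44 A=32 E=25 B=19
Assign: C→slot 1, D skipped, A→slot 2, E skipped, B→slot 3.
Slots: [1:C] [2:A] [3:B]
3 of 5 scheduled.

3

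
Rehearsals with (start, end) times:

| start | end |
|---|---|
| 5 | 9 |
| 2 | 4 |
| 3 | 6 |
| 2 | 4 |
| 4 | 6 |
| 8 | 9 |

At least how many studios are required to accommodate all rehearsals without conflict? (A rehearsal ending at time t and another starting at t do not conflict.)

starts: [2, 2, 3, 4, 5, 8]
ends:   [4, 4, 6, 6, 9, 9]
s2→1 s2→2 s3→3  — peak 3.

3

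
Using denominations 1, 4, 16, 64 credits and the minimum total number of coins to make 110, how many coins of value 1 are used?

2

110 − 1×64→46 − 2×16→14 − 3×4→2 − 2×1→0
Count of 1: 2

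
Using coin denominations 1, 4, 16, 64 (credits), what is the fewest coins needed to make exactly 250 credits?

Use the largest denomination that fits, subtract, and repeat.
250 = 3×64 + 3×16 + 2×4 + 2×1
Total coins = 3 + 3 + 2 + 2 = 10

10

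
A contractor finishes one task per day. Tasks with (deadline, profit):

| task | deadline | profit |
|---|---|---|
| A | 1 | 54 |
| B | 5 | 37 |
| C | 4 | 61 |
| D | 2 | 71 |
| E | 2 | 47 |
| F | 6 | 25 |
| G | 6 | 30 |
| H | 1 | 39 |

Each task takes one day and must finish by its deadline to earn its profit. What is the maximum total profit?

By profit: D(d2,71), C(d4,61), A(d1,54), E(d2,47), H(d1,39), B(d5,37), G(d6,30), F(d6,25)
D→slot 2; C→slot 4; A→slot 1; E skipped; H skipped; B→slot 5; G→slot 6; F→slot 3.
Profit = 54 + 71 + 25 + 61 + 37 + 30 = 278

278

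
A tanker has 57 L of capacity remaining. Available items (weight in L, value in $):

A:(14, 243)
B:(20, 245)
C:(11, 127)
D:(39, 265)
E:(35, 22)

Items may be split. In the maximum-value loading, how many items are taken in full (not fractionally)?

3

Order: A (243/14=17.36) > B (245/20=12.25) > C (127/11=11.55) > D (265/39=6.79) > E (22/35=0.63)
Fill: take A (14 @ 243) → take B (20 @ 245) → take C (11 @ 127) → take 12/39 of D → 81.54; 57/57 used.
3 item(s) taken whole; one partial (take 12/39 of D).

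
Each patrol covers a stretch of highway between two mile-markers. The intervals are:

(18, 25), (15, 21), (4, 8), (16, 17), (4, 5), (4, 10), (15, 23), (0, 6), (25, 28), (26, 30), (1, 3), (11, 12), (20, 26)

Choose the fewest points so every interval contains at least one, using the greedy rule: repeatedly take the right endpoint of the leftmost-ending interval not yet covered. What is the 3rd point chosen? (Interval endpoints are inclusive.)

By right end: [1,3]  [4,5]  [0,6]  [4,8]  [4,10]  [11,12]  [16,17]  [15,21]  [15,23]  [18,25]  [20,26]  [25,28]  [26,30]
[1,3] uncovered → point at 3; [4,5] uncovered → point at 5; [11,12] uncovered → point at 12; [16,17] uncovered → point at 17; [18,25] uncovered → point at 25; [26,30] uncovered → point at 30.
Points: 3, 5, 12, 17, 25, 30 (6 total).

12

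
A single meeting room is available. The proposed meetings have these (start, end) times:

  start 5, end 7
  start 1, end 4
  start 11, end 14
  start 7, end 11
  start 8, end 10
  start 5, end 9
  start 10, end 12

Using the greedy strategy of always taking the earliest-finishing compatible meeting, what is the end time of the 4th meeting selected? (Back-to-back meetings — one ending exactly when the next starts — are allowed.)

12

Sort by end time and greedily take each interval whose start is ≥ the last chosen end.
Sorted by end: (1,4)  (5,7)  (5,9)  (8,10)  (7,11)  (10,12)  (11,14)
take (1,4); take (5,7); take (8,10); take (10,12).
Selected: (1,4) (5,7) (8,10) (10,12)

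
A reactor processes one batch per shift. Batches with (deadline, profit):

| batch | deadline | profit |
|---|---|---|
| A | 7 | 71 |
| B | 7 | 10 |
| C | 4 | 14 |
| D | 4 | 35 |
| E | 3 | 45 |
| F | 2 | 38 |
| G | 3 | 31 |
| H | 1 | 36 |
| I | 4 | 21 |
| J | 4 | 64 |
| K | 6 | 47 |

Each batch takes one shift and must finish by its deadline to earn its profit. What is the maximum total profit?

311

By profit: A(d7,71), J(d4,64), K(d6,47), E(d3,45), F(d2,38), H(d1,36), D(d4,35), G(d3,31), I(d4,21), C(d4,14), B(d7,10)
A→slot 7; J→slot 4; K→slot 6; E→slot 3; F→slot 2; H→slot 1; D skipped; G skipped; I skipped; C skipped; B→slot 5.
Profit = 36 + 38 + 45 + 64 + 10 + 47 + 71 = 311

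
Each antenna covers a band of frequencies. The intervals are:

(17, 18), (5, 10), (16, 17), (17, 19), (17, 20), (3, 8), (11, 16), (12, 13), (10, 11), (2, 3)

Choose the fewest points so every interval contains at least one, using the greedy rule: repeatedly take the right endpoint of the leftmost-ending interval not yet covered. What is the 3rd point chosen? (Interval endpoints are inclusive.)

Process intervals by earliest right end; each time one isn't hit yet, stab at its right endpoint.
Sorted: [2,3] [3,8] [5,10] [10,11] [12,13] [11,16] [16,17] [17,18] [17,19] [17,20]
{[2,3],[3,8]} hit by 3; {[5,10],[10,11]} hit by 10; {[12,13],[11,16]} hit by 13; {[16,17],[17,18],[17,19],[17,20]} hit by 17.
Points: 3, 10, 13, 17 (4 total).

13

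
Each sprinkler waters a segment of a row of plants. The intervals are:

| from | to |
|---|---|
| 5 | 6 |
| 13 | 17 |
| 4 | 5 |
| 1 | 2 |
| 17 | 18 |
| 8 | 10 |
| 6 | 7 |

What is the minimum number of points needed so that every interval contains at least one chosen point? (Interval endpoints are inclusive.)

5

Sorted: [1,2] [4,5] [5,6] [6,7] [8,10] [13,17] [17,18]
{[1,2]} hit by 2; {[4,5],[5,6]} hit by 5; {[6,7]} hit by 7; {[8,10]} hit by 10; {[13,17],[17,18]} hit by 17.
Points: 2, 5, 7, 10, 17 (5 total).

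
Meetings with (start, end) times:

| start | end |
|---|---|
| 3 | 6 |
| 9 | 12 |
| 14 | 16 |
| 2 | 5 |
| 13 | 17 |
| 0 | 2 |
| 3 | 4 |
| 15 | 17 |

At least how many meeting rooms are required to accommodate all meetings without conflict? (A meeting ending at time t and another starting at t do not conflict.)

starts: [0, 2, 3, 3, 9, 13, 14, 15]
ends:   [2, 4, 5, 6, 12, 16, 17, 17]
s0→1 e2→0 s2→1 s3→2 s3→3  — peak 3.

3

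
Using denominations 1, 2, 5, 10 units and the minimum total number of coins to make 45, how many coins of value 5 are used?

1

Use the largest denomination that fits, subtract, and repeat.
45 = 4×10 + 1×5
Count of 5: 1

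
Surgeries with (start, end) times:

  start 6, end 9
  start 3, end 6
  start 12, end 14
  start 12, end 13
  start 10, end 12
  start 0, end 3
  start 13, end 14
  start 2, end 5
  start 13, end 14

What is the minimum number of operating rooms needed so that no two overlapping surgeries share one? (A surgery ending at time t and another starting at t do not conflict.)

The answer is the maximum number of intervals overlapping at any instant.
Events (time:±→running): 0:+→1 2:+→2 3:-→1 3:+→2 5:-→1 6:-→0 6:+→1 9:-→0 10:+→1 12:-→0 12:+→1 12:+→2 13:-→1 13:+→2 13:+→3 … peak 3.

3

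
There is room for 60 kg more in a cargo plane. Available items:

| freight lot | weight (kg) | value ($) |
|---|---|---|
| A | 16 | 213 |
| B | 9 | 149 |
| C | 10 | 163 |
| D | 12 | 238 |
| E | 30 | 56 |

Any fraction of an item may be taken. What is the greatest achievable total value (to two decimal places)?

Sort by value per unit weight and fill in that order.
Order: D (238/12=19.83) > B (149/9=16.56) > C (163/10=16.30) > A (213/16=13.31) > E (56/30=1.87)
Fill: take D (12 @ 238) → take B (9 @ 149) → take C (10 @ 163) → take A (16 @ 213) → take 13/30 of E → 24.27; 60/60 used.
Total value = 787.27

787.27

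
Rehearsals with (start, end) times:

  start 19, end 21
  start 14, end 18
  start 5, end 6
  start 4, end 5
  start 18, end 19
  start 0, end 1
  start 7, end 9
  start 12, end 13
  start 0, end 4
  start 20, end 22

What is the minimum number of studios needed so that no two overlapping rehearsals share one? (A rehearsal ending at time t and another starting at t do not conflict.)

Events (time:±→running): 0:+→1 0:+→2 … peak 2.

2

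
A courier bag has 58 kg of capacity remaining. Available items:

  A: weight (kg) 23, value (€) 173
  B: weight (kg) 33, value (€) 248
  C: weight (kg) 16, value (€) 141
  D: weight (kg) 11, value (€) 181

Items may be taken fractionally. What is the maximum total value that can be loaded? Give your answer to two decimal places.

555.12

Sort by value per unit weight and fill in that order.
Order: D (181/11=16.45) > C (141/16=8.81) > A (173/23=7.52) > B (248/33=7.52)
Fill: take D (11 @ 181) → take C (16 @ 141) → take A (23 @ 173) → take 8/33 of B → 60.12; 58/58 used.
Total value = 555.12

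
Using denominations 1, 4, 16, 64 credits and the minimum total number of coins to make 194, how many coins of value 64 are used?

194 = 3×64 + 2×1
Count of 64: 3

3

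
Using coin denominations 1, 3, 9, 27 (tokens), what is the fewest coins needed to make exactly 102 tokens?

6

Use the largest denomination that fits, subtract, and repeat.
102 − 3×27→21 − 2×9→3 − 1×3→0
Total coins = 3 + 2 + 1 = 6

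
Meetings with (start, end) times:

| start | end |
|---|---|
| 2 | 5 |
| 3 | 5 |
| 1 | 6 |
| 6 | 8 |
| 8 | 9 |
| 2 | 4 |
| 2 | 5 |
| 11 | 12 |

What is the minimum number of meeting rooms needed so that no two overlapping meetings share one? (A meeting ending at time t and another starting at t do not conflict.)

The answer is the maximum number of intervals overlapping at any instant.
Events (time:±→running): 1:+→1 2:+→2 2:+→3 2:+→4 3:+→5 … peak 5.

5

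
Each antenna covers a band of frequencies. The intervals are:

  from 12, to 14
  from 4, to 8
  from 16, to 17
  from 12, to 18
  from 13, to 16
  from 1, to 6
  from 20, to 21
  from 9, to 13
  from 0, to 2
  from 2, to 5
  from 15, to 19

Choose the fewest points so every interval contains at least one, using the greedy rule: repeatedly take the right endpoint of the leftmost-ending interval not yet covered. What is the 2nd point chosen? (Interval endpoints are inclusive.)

8

Process intervals by earliest right end; each time one isn't hit yet, stab at its right endpoint.
By right end: [0,2]  [2,5]  [1,6]  [4,8]  [9,13]  [12,14]  [13,16]  [16,17]  [12,18]  [15,19]  [20,21]
[0,2] uncovered → point at 2; [4,8] uncovered → point at 8; [9,13] uncovered → point at 13; [16,17] uncovered → point at 17; [20,21] uncovered → point at 21.
Points: 2, 8, 13, 17, 21 (5 total).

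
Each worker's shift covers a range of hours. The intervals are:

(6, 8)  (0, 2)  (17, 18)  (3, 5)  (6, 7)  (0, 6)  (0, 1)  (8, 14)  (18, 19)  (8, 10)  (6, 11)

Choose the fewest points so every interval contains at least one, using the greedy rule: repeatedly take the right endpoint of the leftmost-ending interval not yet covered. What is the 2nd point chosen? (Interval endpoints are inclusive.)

Sorted: [0,1] [0,2] [3,5] [0,6] [6,7] [6,8] [8,10] [6,11] [8,14] [17,18] [18,19]
{[0,1],[0,2]} hit by 1; {[3,5],[0,6]} hit by 5; {[6,7],[6,8]} hit by 7; {[8,10],[6,11],[8,14]} hit by 10; {[17,18],[18,19]} hit by 18.
Points: 1, 5, 7, 10, 18 (5 total).

5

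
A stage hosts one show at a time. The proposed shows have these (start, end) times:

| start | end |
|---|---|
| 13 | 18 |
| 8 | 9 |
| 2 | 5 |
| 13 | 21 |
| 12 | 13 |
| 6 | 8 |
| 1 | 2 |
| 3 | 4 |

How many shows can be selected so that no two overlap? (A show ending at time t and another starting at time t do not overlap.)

Sorted by end: (1,2)  (3,4)  (2,5)  (6,8)  (8,9)  (12,13)  (13,18)  (13,21)
take (1,2); take (3,4); take (6,8); take (8,9); take (12,13); take (13,18).
Selected 6 shows.

6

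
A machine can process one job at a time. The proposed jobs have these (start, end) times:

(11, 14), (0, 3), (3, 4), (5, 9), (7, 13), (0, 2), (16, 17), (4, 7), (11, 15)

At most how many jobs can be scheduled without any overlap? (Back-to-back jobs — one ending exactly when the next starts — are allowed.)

Greedy by earliest finish: after sorting by end time, pick each interval compatible with the last pick.
By end time: (0,2), (0,3), (3,4), (4,7), (5,9), (7,13), (11,14), (11,15), (16,17).
Pick (0,2); next start ≥ 2 → (3,4); next start ≥ 4 → (4,7); next start ≥ 7 → (7,13); next start ≥ 13 → (16,17).
Selected 5 jobs.

5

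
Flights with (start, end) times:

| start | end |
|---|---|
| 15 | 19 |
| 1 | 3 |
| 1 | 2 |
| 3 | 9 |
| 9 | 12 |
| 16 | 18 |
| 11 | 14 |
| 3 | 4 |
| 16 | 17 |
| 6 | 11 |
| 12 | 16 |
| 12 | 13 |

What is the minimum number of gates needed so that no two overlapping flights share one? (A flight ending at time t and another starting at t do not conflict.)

Count concurrent intervals with a sweep; the peak is the room count.
starts: [1, 1, 3, 3, 6, 9, 11, 12, 12, 15, 16, 16]
ends:   [2, 3, 4, 9, 11, 12, 13, 14, 16, 17, 18, 19]
s1→1 s1→2 e2→1 e3→0 s3→1 s3→2 e4→1 s6→2 e9→1 s9→2 e11→1 s11→2 e12→1 s12→2 s12→3  — peak 3.

3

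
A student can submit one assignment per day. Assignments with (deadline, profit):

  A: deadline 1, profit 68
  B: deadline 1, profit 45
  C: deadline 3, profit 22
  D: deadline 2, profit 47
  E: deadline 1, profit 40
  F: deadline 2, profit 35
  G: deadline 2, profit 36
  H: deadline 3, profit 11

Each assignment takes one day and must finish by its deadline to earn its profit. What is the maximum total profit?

137

Sort by profit descending; place each in the latest free slot ≤ its deadline.
By profit: A(d1,68), D(d2,47), B(d1,45), E(d1,40), G(d2,36), F(d2,35), C(d3,22), H(d3,11)
A→slot 1; D→slot 2; B skipped; E skipped; G skipped; F skipped; C→slot 3; H skipped.
Profit = 68 + 47 + 22 = 137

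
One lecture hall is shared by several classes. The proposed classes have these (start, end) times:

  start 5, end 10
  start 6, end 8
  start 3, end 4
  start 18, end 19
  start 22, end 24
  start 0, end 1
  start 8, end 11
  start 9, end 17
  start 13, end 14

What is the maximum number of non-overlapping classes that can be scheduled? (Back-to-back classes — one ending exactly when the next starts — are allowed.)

7

Sort by end time and greedily take each interval whose start is ≥ the last chosen end.
By end time: (0,1), (3,4), (6,8), (5,10), (8,11), (13,14), (9,17), (18,19), (22,24).
Pick (0,1); next start ≥ 1 → (3,4); next start ≥ 4 → (6,8); next start ≥ 8 → (8,11); next start ≥ 11 → (13,14); next start ≥ 14 → (18,19); next start ≥ 19 → (22,24).
Selected 7 classes.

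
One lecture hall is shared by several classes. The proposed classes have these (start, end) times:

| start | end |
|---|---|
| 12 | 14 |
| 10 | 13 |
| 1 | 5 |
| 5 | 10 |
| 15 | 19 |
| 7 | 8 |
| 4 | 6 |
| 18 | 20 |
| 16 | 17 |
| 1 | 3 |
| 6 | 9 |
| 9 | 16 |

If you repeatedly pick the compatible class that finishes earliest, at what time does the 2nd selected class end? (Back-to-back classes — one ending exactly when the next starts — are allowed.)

6

Greedy by earliest finish: after sorting by end time, pick each interval compatible with the last pick.
By end time: (1,3), (1,5), (4,6), (7,8), (6,9), (5,10), (10,13), (12,14), (9,16), (16,17), (15,19), (18,20).
Pick (1,3); next start ≥ 3 → (4,6); next start ≥ 6 → (7,8); next start ≥ 8 → (10,13); next start ≥ 13 → (16,17); next start ≥ 17 → (18,20).
Selected: (1,3) (4,6) (7,8) (10,13) (16,17) (18,20)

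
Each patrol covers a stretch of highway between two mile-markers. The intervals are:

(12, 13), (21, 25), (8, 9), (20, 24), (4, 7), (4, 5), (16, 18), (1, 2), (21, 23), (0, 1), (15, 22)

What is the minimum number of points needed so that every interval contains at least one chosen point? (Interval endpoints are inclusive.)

6

By right end: [0,1]  [1,2]  [4,5]  [4,7]  [8,9]  [12,13]  [16,18]  [15,22]  [21,23]  [20,24]  [21,25]
[0,1] uncovered → point at 1; [4,5] uncovered → point at 5; [8,9] uncovered → point at 9; [12,13] uncovered → point at 13; [16,18] uncovered → point at 18; [21,23] uncovered → point at 23.
Points: 1, 5, 9, 13, 18, 23 (6 total).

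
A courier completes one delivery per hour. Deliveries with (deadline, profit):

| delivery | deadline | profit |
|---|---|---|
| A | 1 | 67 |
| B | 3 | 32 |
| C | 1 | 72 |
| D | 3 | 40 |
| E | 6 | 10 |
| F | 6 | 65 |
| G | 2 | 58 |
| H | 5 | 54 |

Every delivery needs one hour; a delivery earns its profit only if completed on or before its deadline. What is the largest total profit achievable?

299

Sort by profit descending; place each in the latest free slot ≤ its deadline.
By profit: C(d1,72), A(d1,67), F(d6,65), G(d2,58), H(d5,54), D(d3,40), B(d3,32), E(d6,10)
C→slot 1; A skipped; F→slot 6; G→slot 2; H→slot 5; D→slot 3; B skipped; E→slot 4.
Profit = 72 + 58 + 40 + 10 + 54 + 65 = 299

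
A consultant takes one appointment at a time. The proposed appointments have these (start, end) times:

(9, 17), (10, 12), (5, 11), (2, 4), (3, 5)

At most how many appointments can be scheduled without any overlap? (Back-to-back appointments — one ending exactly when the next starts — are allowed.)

2

Order by finish time; keep every interval that doesn't clash with the previous kept one.
By end time: (2,4), (3,5), (5,11), (10,12), (9,17).
Pick (2,4); next start ≥ 4 → (5,11).
Selected 2 appointments.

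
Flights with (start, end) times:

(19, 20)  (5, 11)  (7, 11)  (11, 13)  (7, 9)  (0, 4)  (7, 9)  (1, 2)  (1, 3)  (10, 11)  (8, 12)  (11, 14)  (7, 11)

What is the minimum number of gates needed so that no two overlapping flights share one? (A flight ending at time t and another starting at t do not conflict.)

6

Events (time:±→running): 0:+→1 1:+→2 1:+→3 2:-→2 3:-→1 4:-→0 5:+→1 7:+→2 7:+→3 7:+→4 7:+→5 8:+→6 … peak 6.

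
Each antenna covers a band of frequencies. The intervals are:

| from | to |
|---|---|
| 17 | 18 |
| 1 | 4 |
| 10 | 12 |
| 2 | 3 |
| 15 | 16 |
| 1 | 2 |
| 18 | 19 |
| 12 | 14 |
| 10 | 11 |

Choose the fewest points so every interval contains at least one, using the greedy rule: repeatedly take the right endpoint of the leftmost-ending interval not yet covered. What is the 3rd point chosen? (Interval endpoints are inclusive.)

Process intervals by earliest right end; each time one isn't hit yet, stab at its right endpoint.
Sorted: [1,2] [2,3] [1,4] [10,11] [10,12] [12,14] [15,16] [17,18] [18,19]
{[1,2],[2,3],[1,4]} hit by 2; {[10,11],[10,12]} hit by 11; {[12,14]} hit by 14; {[15,16]} hit by 16; {[17,18],[18,19]} hit by 18.
Points: 2, 11, 14, 16, 18 (5 total).

14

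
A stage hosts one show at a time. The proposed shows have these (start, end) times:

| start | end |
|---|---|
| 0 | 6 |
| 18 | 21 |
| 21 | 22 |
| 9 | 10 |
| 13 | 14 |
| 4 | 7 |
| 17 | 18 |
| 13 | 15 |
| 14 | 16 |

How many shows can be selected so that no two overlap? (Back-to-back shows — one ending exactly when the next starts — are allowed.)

Sorted by end: (0,6)  (4,7)  (9,10)  (13,14)  (13,15)  (14,16)  (17,18)  (18,21)  (21,22)
take (0,6); skip (4,7); take (9,10); take (13,14); take (14,16); take (17,18); take (18,21); take (21,22).
Selected 7 shows.

7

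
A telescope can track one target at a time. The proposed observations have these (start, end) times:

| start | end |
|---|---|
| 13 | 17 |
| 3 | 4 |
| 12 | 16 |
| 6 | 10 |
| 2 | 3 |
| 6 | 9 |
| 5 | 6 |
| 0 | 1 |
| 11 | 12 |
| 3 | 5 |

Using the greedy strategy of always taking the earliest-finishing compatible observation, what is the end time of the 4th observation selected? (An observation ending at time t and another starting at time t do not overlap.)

6

Sorted by end: (0,1)  (2,3)  (3,4)  (3,5)  (5,6)  (6,9)  (6,10)  (11,12)  (12,16)  (13,17)
take (0,1); take (2,3); take (3,4); skip (3,5); take (5,6); take (6,9); take (11,12); take (12,16).
Selected: (0,1) (2,3) (3,4) (5,6) (6,9) (11,12) (12,16)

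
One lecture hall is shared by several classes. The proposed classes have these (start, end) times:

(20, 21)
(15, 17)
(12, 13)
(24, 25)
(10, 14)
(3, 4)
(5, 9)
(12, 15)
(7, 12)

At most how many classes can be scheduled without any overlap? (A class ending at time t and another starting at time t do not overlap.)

6

Sort by end time and greedily take each interval whose start is ≥ the last chosen end.
By end time: (3,4), (5,9), (7,12), (12,13), (10,14), (12,15), (15,17), (20,21), (24,25).
Pick (3,4); next start ≥ 4 → (5,9); next start ≥ 9 → (12,13); next start ≥ 13 → (15,17); next start ≥ 17 → (20,21); next start ≥ 21 → (24,25).
Selected 6 classes.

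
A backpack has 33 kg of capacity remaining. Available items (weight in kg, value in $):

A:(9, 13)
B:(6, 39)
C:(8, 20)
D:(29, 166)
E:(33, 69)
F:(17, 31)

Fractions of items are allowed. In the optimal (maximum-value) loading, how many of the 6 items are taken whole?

1

Ratios (sorted): B 6.50, D 5.72, C 2.50, E 2.09, F 1.82, A 1.44
take B (6 @ 39); take 27/29 of D → 154.55. Capacity used 33/33.
1 item(s) taken whole; one partial (take 27/29 of D).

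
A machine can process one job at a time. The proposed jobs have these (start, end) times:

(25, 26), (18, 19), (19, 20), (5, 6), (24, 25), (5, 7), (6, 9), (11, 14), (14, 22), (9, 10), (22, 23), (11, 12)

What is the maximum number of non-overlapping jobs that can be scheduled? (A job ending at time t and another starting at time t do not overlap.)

9

By end time: (5,6), (5,7), (6,9), (9,10), (11,12), (11,14), (18,19), (19,20), (14,22), (22,23), (24,25), (25,26).
Pick (5,6); next start ≥ 6 → (6,9); next start ≥ 9 → (9,10); next start ≥ 10 → (11,12); next start ≥ 12 → (18,19); next start ≥ 19 → (19,20); next start ≥ 20 → (22,23); next start ≥ 23 → (24,25); next start ≥ 25 → (25,26).
Selected 9 jobs.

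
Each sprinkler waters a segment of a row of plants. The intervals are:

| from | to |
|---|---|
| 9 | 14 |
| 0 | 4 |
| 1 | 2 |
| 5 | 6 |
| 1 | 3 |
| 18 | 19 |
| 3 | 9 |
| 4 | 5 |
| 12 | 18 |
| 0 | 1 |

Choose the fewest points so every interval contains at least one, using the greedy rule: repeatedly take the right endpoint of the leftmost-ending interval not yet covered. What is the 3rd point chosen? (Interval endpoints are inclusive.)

14

Sort by right endpoint; whenever an interval is uncovered, place a point at its right end.
By right end: [0,1]  [1,2]  [1,3]  [0,4]  [4,5]  [5,6]  [3,9]  [9,14]  [12,18]  [18,19]
[0,1] uncovered → point at 1; [4,5] uncovered → point at 5; [9,14] uncovered → point at 14; [18,19] uncovered → point at 19.
Points: 1, 5, 14, 19 (4 total).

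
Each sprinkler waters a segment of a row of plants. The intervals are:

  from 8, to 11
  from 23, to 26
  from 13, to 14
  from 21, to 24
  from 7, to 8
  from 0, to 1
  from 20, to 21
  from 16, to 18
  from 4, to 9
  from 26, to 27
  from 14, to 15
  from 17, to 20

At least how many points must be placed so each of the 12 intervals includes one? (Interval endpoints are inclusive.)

6

By right end: [0,1]  [7,8]  [4,9]  [8,11]  [13,14]  [14,15]  [16,18]  [17,20]  [20,21]  [21,24]  [23,26]  [26,27]
[0,1] uncovered → point at 1; [7,8] uncovered → point at 8; [13,14] uncovered → point at 14; [16,18] uncovered → point at 18; [20,21] uncovered → point at 21; [23,26] uncovered → point at 26.
Points: 1, 8, 14, 18, 21, 26 (6 total).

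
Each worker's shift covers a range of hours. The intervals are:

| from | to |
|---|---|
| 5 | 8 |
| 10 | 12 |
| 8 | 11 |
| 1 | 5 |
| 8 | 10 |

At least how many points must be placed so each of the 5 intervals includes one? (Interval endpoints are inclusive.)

Sorted: [1,5] [5,8] [8,10] [8,11] [10,12]
{[1,5],[5,8]} hit by 5; {[8,10],[8,11],[10,12]} hit by 10.
Points: 5, 10 (2 total).

2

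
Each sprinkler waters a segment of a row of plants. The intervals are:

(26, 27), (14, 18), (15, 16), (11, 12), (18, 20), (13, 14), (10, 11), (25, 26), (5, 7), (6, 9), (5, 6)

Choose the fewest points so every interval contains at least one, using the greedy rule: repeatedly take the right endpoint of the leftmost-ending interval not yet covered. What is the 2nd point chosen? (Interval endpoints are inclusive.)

By right end: [5,6]  [5,7]  [6,9]  [10,11]  [11,12]  [13,14]  [15,16]  [14,18]  [18,20]  [25,26]  [26,27]
[5,6] uncovered → point at 6; [10,11] uncovered → point at 11; [13,14] uncovered → point at 14; [15,16] uncovered → point at 16; [18,20] uncovered → point at 20; [25,26] uncovered → point at 26.
Points: 6, 11, 14, 16, 20, 26 (6 total).

11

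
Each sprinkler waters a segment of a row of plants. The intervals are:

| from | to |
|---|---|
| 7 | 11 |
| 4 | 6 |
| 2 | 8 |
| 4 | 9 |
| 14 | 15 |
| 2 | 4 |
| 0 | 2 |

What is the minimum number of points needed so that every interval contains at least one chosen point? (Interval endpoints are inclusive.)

Sort by right endpoint; whenever an interval is uncovered, place a point at its right end.
Sorted: [0,2] [2,4] [4,6] [2,8] [4,9] [7,11] [14,15]
{[0,2],[2,4]} hit by 2; {[4,6],[2,8],[4,9]} hit by 6; {[7,11]} hit by 11; {[14,15]} hit by 15.
Points: 2, 6, 11, 15 (4 total).

4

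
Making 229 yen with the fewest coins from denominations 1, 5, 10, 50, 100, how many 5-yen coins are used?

1

229 − 2×100→29 − 2×10→9 − 1×5→4 − 4×1→0
Count of 5: 1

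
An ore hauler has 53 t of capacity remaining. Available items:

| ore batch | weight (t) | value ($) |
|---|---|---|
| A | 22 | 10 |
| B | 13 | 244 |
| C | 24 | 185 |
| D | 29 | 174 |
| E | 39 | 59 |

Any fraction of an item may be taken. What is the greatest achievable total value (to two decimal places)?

Ratios (sorted): B 18.77, C 7.71, D 6.00, E 1.51, A 0.45
take B (13 @ 244); take C (24 @ 185); take 16/29 of D → 96.00. Capacity used 53/53.
Total value = 525.00

525.00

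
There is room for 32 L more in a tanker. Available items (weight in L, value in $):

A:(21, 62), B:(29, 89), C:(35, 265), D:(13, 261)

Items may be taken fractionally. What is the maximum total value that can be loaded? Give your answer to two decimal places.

Ratios (sorted): D 20.08, C 7.57, B 3.07, A 2.95
take D (13 @ 261); take 19/35 of C → 143.86. Capacity used 32/32.
Total value = 404.86

404.86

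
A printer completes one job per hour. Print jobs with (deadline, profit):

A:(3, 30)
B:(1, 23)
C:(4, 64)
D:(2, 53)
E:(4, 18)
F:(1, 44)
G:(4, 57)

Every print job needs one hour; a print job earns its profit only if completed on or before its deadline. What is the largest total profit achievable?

218

Sort by profit descending; place each in the latest free slot ≤ its deadline.
Profit order: C=64 G=57 D=53 F=44 A=30 B=23 E=18
Assign: C→slot 4, G→slot 3, D→slot 2, F→slot 1, A skipped, B skipped, E skipped.
Slots: [1:F] [2:D] [3:G] [4:C]
Profit = 44 + 53 + 57 + 64 = 218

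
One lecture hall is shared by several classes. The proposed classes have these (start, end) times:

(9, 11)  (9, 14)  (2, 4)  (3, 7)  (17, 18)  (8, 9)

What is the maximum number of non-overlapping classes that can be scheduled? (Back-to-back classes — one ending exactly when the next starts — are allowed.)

4

Sort by end time and greedily take each interval whose start is ≥ the last chosen end.
Sorted by end: (2,4)  (3,7)  (8,9)  (9,11)  (9,14)  (17,18)
take (2,4); take (8,9); take (9,11); take (17,18).
Selected 4 classes.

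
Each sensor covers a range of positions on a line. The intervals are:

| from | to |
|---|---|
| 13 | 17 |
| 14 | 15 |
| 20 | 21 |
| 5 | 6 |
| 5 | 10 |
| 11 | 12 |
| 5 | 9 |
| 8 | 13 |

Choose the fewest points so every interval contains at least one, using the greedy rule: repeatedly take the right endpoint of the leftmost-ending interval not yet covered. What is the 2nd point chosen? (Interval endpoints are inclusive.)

Sort by right endpoint; whenever an interval is uncovered, place a point at its right end.
Sorted: [5,6] [5,9] [5,10] [11,12] [8,13] [14,15] [13,17] [20,21]
{[5,6],[5,9],[5,10]} hit by 6; {[11,12],[8,13]} hit by 12; {[14,15],[13,17]} hit by 15; {[20,21]} hit by 21.
Points: 6, 12, 15, 21 (4 total).

12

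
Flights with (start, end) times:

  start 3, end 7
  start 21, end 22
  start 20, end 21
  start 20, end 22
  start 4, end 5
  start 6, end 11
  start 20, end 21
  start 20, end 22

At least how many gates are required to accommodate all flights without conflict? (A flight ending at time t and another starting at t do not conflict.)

4

Count concurrent intervals with a sweep; the peak is the room count.
Events (time:±→running): 3:+→1 4:+→2 5:-→1 6:+→2 7:-→1 11:-→0 20:+→1 20:+→2 20:+→3 20:+→4 … peak 4.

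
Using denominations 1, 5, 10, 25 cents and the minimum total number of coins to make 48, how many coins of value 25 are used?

Greedy: take as many of the largest coin as possible, then repeat with the remainder.
48 − 1×25→23 − 2×10→3 − 3×1→0
Count of 25: 1

1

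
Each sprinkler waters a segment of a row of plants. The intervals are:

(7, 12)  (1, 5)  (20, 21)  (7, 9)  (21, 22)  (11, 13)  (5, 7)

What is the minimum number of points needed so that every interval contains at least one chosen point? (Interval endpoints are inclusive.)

By right end: [1,5]  [5,7]  [7,9]  [7,12]  [11,13]  [20,21]  [21,22]
[1,5] uncovered → point at 5; [7,9] uncovered → point at 9; [11,13] uncovered → point at 13; [20,21] uncovered → point at 21.
Points: 5, 9, 13, 21 (4 total).

4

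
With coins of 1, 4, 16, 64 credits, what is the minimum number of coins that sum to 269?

Greedy: take as many of the largest coin as possible, then repeat with the remainder.
269 − 4×64→13 − 3×4→1 − 1×1→0
Total coins = 4 + 3 + 1 = 8

8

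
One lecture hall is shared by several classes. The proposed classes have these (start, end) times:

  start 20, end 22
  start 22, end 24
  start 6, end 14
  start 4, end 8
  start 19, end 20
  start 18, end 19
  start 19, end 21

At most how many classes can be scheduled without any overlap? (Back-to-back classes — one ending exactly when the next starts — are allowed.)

Greedy by earliest finish: after sorting by end time, pick each interval compatible with the last pick.
Sorted by end: (4,8)  (6,14)  (18,19)  (19,20)  (19,21)  (20,22)  (22,24)
take (4,8); take (18,19); take (19,20); skip (19,21); take (20,22); take (22,24).
Selected 5 classes.

5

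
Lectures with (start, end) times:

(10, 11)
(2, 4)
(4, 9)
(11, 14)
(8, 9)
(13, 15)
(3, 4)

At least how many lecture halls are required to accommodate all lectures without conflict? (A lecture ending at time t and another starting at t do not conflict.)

2

Count concurrent intervals with a sweep; the peak is the room count.
Events (time:±→running): 2:+→1 3:+→2 … peak 2.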